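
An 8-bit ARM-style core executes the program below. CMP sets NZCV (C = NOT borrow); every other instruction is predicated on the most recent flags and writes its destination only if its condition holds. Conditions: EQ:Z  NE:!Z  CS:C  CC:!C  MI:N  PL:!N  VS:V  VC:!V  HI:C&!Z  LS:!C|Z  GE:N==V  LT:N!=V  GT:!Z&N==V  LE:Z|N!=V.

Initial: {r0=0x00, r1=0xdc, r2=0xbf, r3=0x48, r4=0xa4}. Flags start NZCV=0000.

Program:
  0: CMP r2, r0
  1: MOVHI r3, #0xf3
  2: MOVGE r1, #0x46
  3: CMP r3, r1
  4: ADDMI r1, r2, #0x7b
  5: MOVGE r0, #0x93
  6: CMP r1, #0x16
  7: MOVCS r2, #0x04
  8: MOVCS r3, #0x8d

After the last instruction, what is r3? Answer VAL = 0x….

VAL = 0x8d

0: ✓ CMP  NZCV=1010
1: ✓ MOVHI  r3←0xf3
2: · MOVGE
3: ✓ CMP  NZCV=0010
4: · ADDMI
5: ✓ MOVGE  r0←0x93
6: ✓ CMP  NZCV=1010
7: ✓ MOVCS  r2←0x04
8: ✓ MOVCS  r3←0x8d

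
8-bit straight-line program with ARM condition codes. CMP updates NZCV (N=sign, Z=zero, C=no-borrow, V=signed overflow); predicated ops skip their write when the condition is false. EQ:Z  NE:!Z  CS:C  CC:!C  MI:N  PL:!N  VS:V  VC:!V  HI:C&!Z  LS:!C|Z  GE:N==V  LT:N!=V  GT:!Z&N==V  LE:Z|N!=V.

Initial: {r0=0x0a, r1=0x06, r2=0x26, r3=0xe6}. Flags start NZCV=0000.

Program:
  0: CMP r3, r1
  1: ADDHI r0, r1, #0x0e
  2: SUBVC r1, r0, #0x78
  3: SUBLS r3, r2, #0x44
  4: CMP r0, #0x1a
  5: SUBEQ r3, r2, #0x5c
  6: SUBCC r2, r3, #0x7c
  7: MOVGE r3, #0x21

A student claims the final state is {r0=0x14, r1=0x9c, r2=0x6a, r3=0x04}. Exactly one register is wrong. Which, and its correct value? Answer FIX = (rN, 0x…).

0: ✓ CMP  NZCV=1010
1: ✓ ADDHI  r0←0x14
2: ✓ SUBVC  r1←0x9c
3: · SUBLS
4: ✓ CMP  NZCV=1000
5: · SUBEQ
6: ✓ SUBCC  r2←0x6a
7: · MOVGE

FIX = (r3, 0xe6)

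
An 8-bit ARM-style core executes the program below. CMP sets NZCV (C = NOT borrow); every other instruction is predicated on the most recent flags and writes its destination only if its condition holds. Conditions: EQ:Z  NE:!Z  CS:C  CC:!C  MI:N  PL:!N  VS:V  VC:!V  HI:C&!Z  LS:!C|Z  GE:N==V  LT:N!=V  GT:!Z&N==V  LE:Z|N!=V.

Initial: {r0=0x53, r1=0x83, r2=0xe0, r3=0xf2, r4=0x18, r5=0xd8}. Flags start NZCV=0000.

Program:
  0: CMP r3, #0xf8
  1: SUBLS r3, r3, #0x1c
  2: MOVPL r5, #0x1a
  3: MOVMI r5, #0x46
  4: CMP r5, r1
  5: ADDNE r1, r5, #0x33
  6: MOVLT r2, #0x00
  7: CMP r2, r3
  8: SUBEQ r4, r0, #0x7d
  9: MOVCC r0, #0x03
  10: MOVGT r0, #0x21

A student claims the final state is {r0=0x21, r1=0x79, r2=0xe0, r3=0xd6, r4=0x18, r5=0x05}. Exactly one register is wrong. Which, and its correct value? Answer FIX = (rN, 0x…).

0: ✓ CMP  NZCV=1000
1: ✓ SUBLS  r3←0xd6
2: · MOVPL
3: ✓ MOVMI  r5←0x46
4: ✓ CMP  NZCV=1001
5: ✓ ADDNE  r1←0x79
6: · MOVLT
7: ✓ CMP  NZCV=0010
8: · SUBEQ
9: · MOVCC
10: ✓ MOVGT  r0←0x21

FIX = (r5, 0x46)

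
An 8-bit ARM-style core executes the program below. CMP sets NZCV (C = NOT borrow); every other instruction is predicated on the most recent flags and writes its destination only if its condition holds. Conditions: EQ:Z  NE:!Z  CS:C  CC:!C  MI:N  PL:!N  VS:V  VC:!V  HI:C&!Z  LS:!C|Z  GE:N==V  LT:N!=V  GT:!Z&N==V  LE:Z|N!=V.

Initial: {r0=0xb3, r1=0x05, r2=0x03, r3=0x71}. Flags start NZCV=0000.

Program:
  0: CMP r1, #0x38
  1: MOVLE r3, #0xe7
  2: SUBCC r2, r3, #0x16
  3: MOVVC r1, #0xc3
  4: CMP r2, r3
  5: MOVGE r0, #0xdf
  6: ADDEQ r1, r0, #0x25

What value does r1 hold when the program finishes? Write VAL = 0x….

VAL = 0xc3

0: ✓ CMP  NZCV=1000
1: ✓ MOVLE  r3←0xe7
2: ✓ SUBCC  r2←0xd1
3: ✓ MOVVC  r1←0xc3
4: ✓ CMP  NZCV=1000
5: · MOVGE
6: · ADDEQ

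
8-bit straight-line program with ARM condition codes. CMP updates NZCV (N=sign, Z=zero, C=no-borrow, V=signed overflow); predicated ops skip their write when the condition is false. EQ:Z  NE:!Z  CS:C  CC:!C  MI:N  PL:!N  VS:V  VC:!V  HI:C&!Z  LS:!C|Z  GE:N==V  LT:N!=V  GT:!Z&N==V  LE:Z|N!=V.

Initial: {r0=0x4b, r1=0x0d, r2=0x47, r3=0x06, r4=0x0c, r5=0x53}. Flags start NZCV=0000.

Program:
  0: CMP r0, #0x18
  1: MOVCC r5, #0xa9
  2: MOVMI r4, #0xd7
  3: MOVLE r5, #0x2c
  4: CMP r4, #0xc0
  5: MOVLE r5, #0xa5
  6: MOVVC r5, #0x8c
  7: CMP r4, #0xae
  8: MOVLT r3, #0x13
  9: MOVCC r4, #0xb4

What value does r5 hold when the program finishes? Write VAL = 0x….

[0] flags=0010 → (cmp)
[1] flags=0010 CC?F → skip
[2] flags=0010 MI?F → skip
[3] flags=0010 LE?F → skip
[4] flags=0000 → (cmp)
[5] flags=0000 LE?F → skip
[6] flags=0000 VC?T → r5=0x8c
[7] flags=0000 → (cmp)
[8] flags=0000 LT?F → skip
[9] flags=0000 CC?T → r4=0xb4

VAL = 0x8c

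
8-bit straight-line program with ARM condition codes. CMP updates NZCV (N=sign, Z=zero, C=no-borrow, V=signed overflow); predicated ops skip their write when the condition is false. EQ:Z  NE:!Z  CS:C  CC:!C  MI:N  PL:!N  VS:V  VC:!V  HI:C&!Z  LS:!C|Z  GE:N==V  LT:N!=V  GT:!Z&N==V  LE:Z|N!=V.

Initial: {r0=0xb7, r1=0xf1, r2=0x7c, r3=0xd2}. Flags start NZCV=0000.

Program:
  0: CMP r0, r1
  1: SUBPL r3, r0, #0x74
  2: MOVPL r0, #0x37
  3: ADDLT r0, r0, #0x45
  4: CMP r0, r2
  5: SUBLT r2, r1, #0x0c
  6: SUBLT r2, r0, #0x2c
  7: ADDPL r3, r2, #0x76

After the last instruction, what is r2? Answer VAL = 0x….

[0] flags=1000 → (cmp)
[1] flags=1000 PL?F → skip
[2] flags=1000 PL?F → skip
[3] flags=1000 LT?T → r0=0xfc
[4] flags=1010 → (cmp)
[5] flags=1010 LT?T → r2=0xe5
[6] flags=1010 LT?T → r2=0xd0
[7] flags=1010 PL?F → skip

VAL = 0xd0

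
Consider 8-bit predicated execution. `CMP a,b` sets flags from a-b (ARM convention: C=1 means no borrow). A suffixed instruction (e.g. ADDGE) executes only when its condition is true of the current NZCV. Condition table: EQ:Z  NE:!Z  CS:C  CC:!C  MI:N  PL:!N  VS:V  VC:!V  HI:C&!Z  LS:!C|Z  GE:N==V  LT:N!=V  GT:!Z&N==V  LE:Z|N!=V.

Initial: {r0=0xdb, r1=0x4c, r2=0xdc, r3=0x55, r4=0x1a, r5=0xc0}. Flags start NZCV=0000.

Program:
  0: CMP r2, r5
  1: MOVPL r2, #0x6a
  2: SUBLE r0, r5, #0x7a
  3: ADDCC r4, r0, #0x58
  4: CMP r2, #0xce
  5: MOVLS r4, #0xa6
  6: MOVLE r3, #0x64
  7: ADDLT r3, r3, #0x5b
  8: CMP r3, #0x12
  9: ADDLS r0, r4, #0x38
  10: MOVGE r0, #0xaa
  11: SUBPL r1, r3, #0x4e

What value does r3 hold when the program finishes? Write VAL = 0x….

0: ✓ CMP  NZCV=0010
1: ✓ MOVPL  r2←0x6a
2: · SUBLE
3: · ADDCC
4: ✓ CMP  NZCV=1001
5: ✓ MOVLS  r4←0xa6
6: · MOVLE
7: · ADDLT
8: ✓ CMP  NZCV=0010
9: · ADDLS
10: ✓ MOVGE  r0←0xaa
11: ✓ SUBPL  r1←0x07

VAL = 0x55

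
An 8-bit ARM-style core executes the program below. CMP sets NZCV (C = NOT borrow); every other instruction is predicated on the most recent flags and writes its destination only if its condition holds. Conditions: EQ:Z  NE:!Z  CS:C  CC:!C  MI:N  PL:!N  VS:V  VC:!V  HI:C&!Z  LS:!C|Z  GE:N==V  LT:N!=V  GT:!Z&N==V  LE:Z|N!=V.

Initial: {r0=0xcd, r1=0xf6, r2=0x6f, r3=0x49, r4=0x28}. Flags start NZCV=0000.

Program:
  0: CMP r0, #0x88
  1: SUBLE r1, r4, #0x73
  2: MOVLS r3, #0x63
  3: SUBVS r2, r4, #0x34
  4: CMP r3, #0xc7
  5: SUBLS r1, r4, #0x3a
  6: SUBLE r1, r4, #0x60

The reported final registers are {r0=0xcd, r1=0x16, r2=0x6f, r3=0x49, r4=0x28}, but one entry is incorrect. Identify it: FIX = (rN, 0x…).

0: ✓ CMP  NZCV=0010
1: · SUBLE
2: · MOVLS
3: · SUBVS
4: ✓ CMP  NZCV=1001
5: ✓ SUBLS  r1←0xee
6: · SUBLE

FIX = (r1, 0xee)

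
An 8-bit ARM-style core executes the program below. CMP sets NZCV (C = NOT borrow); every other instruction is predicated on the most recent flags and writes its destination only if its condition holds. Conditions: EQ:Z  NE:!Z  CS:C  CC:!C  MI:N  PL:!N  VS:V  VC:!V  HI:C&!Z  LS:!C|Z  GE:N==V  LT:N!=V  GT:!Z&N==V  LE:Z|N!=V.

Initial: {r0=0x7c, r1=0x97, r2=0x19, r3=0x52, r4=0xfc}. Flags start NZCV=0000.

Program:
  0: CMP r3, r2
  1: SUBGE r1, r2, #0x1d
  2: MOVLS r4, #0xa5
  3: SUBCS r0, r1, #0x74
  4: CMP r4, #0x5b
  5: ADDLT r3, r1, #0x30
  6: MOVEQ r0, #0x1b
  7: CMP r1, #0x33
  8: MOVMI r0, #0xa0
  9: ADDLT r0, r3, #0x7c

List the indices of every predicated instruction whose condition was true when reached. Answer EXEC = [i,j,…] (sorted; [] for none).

EXEC = [1,3,5,8,9]

[0] flags=0010 → (cmp)
[1] flags=0010 GE?T → r1=0xfc
[2] flags=0010 LS?F → skip
[3] flags=0010 CS?T → r0=0x88
[4] flags=1010 → (cmp)
[5] flags=1010 LT?T → r3=0x2c
[6] flags=1010 EQ?F → skip
[7] flags=1010 → (cmp)
[8] flags=1010 MI?T → r0=0xa0
[9] flags=1010 LT?T → r0=0xa8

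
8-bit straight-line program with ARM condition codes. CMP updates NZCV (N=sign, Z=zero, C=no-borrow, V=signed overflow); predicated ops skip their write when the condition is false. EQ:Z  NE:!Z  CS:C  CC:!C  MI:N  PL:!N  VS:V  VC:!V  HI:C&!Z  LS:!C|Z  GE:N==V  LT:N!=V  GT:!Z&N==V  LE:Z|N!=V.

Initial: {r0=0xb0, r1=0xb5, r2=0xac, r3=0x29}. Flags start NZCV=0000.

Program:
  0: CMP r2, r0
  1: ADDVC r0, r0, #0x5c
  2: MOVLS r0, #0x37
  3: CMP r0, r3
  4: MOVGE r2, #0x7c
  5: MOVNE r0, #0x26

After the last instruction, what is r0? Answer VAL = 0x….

0: ✓ CMP  NZCV=1000
1: ✓ ADDVC  r0←0x0c
2: ✓ MOVLS  r0←0x37
3: ✓ CMP  NZCV=0010
4: ✓ MOVGE  r2←0x7c
5: ✓ MOVNE  r0←0x26

VAL = 0x26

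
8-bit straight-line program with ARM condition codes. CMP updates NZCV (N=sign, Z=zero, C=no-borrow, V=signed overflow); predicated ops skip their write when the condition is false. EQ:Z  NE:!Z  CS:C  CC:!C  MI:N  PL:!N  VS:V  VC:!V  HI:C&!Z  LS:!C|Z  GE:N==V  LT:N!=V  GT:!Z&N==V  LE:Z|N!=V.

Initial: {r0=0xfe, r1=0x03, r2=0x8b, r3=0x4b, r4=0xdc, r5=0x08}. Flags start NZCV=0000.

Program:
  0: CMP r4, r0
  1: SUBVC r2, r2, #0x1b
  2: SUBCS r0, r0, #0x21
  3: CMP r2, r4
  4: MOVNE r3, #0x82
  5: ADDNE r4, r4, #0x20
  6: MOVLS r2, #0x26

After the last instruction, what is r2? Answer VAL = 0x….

VAL = 0x26

[0] flags=1000 → (cmp)
[1] flags=1000 VC?T → r2=0x70
[2] flags=1000 CS?F → skip
[3] flags=1001 → (cmp)
[4] flags=1001 NE?T → r3=0x82
[5] flags=1001 NE?T → r4=0xfc
[6] flags=1001 LS?T → r2=0x26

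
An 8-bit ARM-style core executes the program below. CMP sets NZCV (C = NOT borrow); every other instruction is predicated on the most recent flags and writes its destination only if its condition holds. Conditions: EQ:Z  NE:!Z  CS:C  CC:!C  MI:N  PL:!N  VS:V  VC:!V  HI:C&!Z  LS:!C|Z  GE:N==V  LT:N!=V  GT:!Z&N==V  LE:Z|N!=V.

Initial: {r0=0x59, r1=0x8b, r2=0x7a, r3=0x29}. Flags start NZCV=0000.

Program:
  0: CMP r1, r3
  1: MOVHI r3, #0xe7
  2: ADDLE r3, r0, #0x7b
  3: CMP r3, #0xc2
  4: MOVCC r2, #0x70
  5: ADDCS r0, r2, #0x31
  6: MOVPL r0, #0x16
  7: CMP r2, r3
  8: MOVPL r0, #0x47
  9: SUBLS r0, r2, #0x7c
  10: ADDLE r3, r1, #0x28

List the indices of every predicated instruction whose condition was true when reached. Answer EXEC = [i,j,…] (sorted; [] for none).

0: ✓ CMP  NZCV=0011
1: ✓ MOVHI  r3←0xe7
2: ✓ ADDLE  r3←0xd4
3: ✓ CMP  NZCV=0010
4: · MOVCC
5: ✓ ADDCS  r0←0xab
6: ✓ MOVPL  r0←0x16
7: ✓ CMP  NZCV=1001
8: · MOVPL
9: ✓ SUBLS  r0←0xfe
10: · ADDLE

EXEC = [1,2,5,6,9]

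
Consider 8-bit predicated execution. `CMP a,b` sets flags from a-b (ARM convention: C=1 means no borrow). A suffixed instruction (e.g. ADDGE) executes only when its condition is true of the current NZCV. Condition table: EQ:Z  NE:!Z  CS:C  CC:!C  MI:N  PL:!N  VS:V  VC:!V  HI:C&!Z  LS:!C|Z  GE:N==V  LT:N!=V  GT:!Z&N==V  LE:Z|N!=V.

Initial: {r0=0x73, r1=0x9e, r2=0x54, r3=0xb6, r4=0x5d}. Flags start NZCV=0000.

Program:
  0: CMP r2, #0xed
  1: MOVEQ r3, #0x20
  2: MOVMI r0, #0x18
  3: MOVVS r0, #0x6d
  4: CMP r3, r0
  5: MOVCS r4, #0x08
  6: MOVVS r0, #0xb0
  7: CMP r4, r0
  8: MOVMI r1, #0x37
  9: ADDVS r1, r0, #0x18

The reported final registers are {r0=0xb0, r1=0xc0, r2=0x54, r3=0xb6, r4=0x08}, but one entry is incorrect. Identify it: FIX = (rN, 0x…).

FIX = (r1, 0x9e)

0: ✓ CMP  NZCV=0000
1: · MOVEQ
2: · MOVMI
3: · MOVVS
4: ✓ CMP  NZCV=0011
5: ✓ MOVCS  r4←0x08
6: ✓ MOVVS  r0←0xb0
7: ✓ CMP  NZCV=0000
8: · MOVMI
9: · ADDVS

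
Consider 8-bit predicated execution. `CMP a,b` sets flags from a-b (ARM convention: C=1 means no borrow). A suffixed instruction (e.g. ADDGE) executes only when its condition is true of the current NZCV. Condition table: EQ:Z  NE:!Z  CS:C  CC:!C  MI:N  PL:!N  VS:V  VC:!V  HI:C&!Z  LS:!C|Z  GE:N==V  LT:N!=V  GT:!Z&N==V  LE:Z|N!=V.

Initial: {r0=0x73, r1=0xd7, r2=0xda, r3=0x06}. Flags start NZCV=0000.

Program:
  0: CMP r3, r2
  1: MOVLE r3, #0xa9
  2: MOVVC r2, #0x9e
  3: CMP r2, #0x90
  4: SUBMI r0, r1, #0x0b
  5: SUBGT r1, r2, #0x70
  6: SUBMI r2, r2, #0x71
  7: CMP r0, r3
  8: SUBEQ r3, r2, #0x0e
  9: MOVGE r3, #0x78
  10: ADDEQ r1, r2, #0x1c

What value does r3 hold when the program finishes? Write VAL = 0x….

0: ✓ CMP  NZCV=0000
1: · MOVLE
2: ✓ MOVVC  r2←0x9e
3: ✓ CMP  NZCV=0010
4: · SUBMI
5: ✓ SUBGT  r1←0x2e
6: · SUBMI
7: ✓ CMP  NZCV=0010
8: · SUBEQ
9: ✓ MOVGE  r3←0x78
10: · ADDEQ

VAL = 0x78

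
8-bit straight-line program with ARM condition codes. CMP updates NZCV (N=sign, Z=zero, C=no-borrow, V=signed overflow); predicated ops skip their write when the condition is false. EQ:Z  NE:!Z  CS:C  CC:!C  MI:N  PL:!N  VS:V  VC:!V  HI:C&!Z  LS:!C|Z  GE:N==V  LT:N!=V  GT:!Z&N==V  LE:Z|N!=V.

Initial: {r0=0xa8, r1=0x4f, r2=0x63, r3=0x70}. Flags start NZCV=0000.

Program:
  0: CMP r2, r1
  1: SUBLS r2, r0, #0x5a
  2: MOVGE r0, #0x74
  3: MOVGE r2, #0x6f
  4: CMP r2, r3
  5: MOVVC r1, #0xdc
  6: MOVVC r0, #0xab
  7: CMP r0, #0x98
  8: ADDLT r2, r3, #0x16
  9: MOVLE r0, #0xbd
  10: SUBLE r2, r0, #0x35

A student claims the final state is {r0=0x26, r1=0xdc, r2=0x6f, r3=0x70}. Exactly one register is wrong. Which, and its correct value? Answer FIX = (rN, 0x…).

FIX = (r0, 0xab)

0: ✓ CMP  NZCV=0010
1: · SUBLS
2: ✓ MOVGE  r0←0x74
3: ✓ MOVGE  r2←0x6f
4: ✓ CMP  NZCV=1000
5: ✓ MOVVC  r1←0xdc
6: ✓ MOVVC  r0←0xab
7: ✓ CMP  NZCV=0010
8: · ADDLT
9: · MOVLE
10: · SUBLE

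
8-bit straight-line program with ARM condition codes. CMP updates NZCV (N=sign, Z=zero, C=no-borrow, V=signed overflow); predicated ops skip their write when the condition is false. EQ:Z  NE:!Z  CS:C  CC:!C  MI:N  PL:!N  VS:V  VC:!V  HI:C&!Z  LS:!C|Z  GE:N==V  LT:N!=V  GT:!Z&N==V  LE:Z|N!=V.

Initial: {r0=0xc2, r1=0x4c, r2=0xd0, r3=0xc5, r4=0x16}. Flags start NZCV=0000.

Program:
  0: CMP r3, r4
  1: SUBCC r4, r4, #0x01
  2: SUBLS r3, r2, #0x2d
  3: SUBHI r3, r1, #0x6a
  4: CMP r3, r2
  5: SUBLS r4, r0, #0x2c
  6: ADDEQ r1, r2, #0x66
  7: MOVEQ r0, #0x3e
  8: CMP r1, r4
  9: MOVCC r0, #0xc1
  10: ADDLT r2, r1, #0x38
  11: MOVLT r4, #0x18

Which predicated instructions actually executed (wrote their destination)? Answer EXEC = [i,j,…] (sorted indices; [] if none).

EXEC = [3]

[0] flags=1010 → (cmp)
[1] flags=1010 CC?F → skip
[2] flags=1010 LS?F → skip
[3] flags=1010 HI?T → r3=0xe2
[4] flags=0010 → (cmp)
[5] flags=0010 LS?F → skip
[6] flags=0010 EQ?F → skip
[7] flags=0010 EQ?F → skip
[8] flags=0010 → (cmp)
[9] flags=0010 CC?F → skip
[10] flags=0010 LT?F → skip
[11] flags=0010 LT?F → skip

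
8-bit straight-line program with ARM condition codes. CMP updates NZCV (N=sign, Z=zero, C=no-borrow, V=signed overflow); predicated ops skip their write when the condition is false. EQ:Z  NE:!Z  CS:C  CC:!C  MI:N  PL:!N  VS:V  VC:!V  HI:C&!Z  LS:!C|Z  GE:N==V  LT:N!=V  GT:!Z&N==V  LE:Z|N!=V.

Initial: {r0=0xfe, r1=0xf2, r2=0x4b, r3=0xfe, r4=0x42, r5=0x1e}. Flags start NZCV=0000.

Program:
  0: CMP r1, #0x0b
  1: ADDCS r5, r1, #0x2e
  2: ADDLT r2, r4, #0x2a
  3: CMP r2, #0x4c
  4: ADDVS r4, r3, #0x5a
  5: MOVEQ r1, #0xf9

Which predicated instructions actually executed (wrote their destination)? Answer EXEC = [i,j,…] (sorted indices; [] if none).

0: ✓ CMP  NZCV=1010
1: ✓ ADDCS  r5←0x20
2: ✓ ADDLT  r2←0x6c
3: ✓ CMP  NZCV=0010
4: · ADDVS
5: · MOVEQ

EXEC = [1,2]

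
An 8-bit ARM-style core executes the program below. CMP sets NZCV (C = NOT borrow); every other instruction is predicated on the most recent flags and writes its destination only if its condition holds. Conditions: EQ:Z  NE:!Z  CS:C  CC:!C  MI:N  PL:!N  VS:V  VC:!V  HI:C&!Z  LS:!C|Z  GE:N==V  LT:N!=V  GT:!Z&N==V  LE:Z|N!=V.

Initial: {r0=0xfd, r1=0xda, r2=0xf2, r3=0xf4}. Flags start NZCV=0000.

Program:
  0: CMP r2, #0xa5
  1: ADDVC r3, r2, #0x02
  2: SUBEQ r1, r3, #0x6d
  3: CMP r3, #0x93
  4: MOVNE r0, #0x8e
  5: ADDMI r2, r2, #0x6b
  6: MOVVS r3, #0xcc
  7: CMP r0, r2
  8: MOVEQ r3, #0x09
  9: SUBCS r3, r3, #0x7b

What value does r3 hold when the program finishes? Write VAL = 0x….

0: ✓ CMP  NZCV=0010
1: ✓ ADDVC  r3←0xf4
2: · SUBEQ
3: ✓ CMP  NZCV=0010
4: ✓ MOVNE  r0←0x8e
5: · ADDMI
6: · MOVVS
7: ✓ CMP  NZCV=1000
8: · MOVEQ
9: · SUBCS

VAL = 0xf4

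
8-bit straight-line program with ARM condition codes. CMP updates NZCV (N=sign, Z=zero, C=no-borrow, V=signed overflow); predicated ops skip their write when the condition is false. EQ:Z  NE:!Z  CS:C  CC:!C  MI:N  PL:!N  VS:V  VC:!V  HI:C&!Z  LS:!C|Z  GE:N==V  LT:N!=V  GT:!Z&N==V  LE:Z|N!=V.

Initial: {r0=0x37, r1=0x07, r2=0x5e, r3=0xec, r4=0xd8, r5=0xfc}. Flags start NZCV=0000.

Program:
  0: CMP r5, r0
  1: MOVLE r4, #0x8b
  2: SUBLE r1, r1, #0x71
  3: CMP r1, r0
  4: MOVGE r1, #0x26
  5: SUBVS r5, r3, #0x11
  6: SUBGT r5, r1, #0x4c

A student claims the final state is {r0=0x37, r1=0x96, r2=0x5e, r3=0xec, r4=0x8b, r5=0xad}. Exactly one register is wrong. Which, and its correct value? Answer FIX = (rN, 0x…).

[0] flags=1010 → (cmp)
[1] flags=1010 LE?T → r4=0x8b
[2] flags=1010 LE?T → r1=0x96
[3] flags=0011 → (cmp)
[4] flags=0011 GE?F → skip
[5] flags=0011 VS?T → r5=0xdb
[6] flags=0011 GT?F → skip

FIX = (r5, 0xdb)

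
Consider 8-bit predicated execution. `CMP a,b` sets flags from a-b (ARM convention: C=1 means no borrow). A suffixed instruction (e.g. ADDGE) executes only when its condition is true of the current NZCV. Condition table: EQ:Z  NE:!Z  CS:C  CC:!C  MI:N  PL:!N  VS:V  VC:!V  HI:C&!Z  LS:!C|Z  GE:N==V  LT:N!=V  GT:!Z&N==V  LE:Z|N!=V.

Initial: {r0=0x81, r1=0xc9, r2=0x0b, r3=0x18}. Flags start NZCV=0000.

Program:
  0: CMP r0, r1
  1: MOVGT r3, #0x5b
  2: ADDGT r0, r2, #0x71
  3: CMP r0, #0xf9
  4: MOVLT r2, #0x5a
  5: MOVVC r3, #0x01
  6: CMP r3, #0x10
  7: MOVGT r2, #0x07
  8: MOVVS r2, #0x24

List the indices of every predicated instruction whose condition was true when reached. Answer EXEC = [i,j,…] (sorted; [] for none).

[0] flags=1000 → (cmp)
[1] flags=1000 GT?F → skip
[2] flags=1000 GT?F → skip
[3] flags=1000 → (cmp)
[4] flags=1000 LT?T → r2=0x5a
[5] flags=1000 VC?T → r3=0x01
[6] flags=1000 → (cmp)
[7] flags=1000 GT?F → skip
[8] flags=1000 VS?F → skip

EXEC = [4,5]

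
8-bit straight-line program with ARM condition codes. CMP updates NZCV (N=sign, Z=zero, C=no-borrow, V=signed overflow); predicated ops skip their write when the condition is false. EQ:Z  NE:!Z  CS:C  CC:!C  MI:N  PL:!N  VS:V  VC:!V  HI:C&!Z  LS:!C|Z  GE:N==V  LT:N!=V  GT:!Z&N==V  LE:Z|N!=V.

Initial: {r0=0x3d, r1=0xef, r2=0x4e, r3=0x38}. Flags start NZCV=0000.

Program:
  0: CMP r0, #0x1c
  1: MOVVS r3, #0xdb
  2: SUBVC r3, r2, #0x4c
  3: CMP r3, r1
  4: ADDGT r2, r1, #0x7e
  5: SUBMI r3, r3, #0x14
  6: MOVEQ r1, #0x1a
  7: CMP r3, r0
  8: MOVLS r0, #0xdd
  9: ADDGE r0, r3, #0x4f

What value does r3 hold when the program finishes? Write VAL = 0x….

VAL = 0x02

0: ✓ CMP  NZCV=0010
1: · MOVVS
2: ✓ SUBVC  r3←0x02
3: ✓ CMP  NZCV=0000
4: ✓ ADDGT  r2←0x6d
5: · SUBMI
6: · MOVEQ
7: ✓ CMP  NZCV=1000
8: ✓ MOVLS  r0←0xdd
9: · ADDGE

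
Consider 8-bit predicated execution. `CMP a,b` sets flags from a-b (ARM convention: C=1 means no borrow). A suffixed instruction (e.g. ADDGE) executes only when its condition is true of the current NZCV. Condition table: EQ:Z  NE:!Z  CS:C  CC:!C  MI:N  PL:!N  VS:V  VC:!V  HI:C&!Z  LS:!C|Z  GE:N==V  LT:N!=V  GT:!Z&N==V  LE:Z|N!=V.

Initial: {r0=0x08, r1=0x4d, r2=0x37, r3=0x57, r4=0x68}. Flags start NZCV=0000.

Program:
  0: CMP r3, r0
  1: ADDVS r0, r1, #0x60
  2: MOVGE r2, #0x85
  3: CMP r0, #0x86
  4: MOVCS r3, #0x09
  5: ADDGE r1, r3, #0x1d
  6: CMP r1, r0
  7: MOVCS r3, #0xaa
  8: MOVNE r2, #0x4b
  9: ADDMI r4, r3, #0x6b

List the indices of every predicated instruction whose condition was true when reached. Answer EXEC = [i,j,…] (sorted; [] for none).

[0] flags=0010 → (cmp)
[1] flags=0010 VS?F → skip
[2] flags=0010 GE?T → r2=0x85
[3] flags=1001 → (cmp)
[4] flags=1001 CS?F → skip
[5] flags=1001 GE?T → r1=0x74
[6] flags=0010 → (cmp)
[7] flags=0010 CS?T → r3=0xaa
[8] flags=0010 NE?T → r2=0x4b
[9] flags=0010 MI?F → skip

EXEC = [2,5,7,8]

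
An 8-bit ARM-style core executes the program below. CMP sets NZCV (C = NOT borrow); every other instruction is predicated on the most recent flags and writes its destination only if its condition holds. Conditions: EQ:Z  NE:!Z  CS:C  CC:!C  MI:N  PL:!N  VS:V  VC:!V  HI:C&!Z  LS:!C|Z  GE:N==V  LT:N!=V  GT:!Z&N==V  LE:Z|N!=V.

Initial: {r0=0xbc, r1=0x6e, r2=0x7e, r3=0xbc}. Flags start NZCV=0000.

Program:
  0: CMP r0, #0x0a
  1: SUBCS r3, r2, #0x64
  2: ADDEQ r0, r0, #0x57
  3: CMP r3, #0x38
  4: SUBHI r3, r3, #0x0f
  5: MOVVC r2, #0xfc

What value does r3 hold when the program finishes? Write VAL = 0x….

[0] flags=1010 → (cmp)
[1] flags=1010 CS?T → r3=0x1a
[2] flags=1010 EQ?F → skip
[3] flags=1000 → (cmp)
[4] flags=1000 HI?F → skip
[5] flags=1000 VC?T → r2=0xfc

VAL = 0x1a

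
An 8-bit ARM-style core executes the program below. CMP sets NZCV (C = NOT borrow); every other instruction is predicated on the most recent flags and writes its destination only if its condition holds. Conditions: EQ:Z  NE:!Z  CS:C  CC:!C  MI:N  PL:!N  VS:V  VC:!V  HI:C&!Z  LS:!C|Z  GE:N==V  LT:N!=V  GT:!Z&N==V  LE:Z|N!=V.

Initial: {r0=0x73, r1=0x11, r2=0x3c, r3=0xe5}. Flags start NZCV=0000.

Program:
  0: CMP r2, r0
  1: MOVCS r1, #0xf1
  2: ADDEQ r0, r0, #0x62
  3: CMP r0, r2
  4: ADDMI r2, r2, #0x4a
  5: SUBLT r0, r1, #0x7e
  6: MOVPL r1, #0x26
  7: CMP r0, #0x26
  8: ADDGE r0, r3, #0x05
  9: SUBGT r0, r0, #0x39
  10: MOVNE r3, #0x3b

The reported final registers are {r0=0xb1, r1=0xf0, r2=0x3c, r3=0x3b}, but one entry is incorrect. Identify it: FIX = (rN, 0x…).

[0] flags=1000 → (cmp)
[1] flags=1000 CS?F → skip
[2] flags=1000 EQ?F → skip
[3] flags=0010 → (cmp)
[4] flags=0010 MI?F → skip
[5] flags=0010 LT?F → skip
[6] flags=0010 PL?T → r1=0x26
[7] flags=0010 → (cmp)
[8] flags=0010 GE?T → r0=0xea
[9] flags=0010 GT?T → r0=0xb1
[10] flags=0010 NE?T → r3=0x3b

FIX = (r1, 0x26)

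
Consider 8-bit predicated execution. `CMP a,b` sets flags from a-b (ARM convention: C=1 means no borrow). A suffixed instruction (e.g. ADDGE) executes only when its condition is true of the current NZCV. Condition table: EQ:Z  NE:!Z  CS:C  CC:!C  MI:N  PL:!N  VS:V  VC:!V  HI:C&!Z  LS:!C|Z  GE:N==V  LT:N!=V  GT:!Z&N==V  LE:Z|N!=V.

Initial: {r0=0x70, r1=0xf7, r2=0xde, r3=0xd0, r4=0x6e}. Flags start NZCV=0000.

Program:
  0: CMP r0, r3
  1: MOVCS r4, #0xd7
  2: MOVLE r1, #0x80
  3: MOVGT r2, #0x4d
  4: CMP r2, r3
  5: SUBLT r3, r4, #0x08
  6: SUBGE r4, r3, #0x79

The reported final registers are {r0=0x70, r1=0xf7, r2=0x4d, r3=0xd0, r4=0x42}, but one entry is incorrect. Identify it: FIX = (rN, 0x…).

FIX = (r4, 0x57)

0: ✓ CMP  NZCV=1001
1: · MOVCS
2: · MOVLE
3: ✓ MOVGT  r2←0x4d
4: ✓ CMP  NZCV=0000
5: · SUBLT
6: ✓ SUBGE  r4←0x57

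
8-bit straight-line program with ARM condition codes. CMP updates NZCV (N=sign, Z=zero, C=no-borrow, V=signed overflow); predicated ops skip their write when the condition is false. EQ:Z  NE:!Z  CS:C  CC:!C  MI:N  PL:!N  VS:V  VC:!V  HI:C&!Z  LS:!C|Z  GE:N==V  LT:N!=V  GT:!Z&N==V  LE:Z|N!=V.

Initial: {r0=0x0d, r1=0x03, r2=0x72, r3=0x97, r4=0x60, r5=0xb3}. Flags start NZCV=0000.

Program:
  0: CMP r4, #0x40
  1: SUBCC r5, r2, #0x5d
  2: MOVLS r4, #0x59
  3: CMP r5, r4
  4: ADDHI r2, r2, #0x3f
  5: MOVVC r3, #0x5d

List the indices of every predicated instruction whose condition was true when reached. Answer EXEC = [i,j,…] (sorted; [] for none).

[0] flags=0010 → (cmp)
[1] flags=0010 CC?F → skip
[2] flags=0010 LS?F → skip
[3] flags=0011 → (cmp)
[4] flags=0011 HI?T → r2=0xb1
[5] flags=0011 VC?F → skip

EXEC = [4]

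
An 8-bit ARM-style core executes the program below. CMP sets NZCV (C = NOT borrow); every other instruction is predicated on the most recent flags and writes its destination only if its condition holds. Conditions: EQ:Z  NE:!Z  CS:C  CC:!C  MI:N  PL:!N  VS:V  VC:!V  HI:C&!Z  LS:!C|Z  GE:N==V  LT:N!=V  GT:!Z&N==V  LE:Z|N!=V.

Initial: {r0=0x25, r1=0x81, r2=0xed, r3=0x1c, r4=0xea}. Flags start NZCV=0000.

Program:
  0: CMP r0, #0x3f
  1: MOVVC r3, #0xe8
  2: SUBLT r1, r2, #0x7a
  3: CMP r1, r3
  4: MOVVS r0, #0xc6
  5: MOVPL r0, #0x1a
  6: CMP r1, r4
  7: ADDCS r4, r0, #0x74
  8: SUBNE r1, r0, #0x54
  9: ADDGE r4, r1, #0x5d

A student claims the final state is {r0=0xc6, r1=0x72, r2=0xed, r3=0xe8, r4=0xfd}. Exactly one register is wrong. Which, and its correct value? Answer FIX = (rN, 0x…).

0: ✓ CMP  NZCV=1000
1: ✓ MOVVC  r3←0xe8
2: ✓ SUBLT  r1←0x73
3: ✓ CMP  NZCV=1001
4: ✓ MOVVS  r0←0xc6
5: · MOVPL
6: ✓ CMP  NZCV=1001
7: · ADDCS
8: ✓ SUBNE  r1←0x72
9: ✓ ADDGE  r4←0xcf

FIX = (r4, 0xcf)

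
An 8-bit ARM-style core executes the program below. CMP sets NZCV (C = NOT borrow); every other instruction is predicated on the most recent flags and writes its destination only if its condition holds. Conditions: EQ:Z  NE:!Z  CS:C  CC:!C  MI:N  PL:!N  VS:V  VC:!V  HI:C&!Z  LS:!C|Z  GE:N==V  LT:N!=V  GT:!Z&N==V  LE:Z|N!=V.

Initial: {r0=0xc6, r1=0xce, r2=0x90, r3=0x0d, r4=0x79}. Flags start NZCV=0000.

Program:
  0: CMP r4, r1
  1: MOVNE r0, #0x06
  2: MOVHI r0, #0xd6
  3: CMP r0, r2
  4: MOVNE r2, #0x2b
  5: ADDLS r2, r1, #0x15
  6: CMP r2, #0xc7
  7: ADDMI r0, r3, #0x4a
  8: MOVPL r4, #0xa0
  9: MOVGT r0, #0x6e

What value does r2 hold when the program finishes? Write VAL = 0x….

VAL = 0xe3

[0] flags=1001 → (cmp)
[1] flags=1001 NE?T → r0=0x06
[2] flags=1001 HI?F → skip
[3] flags=0000 → (cmp)
[4] flags=0000 NE?T → r2=0x2b
[5] flags=0000 LS?T → r2=0xe3
[6] flags=0010 → (cmp)
[7] flags=0010 MI?F → skip
[8] flags=0010 PL?T → r4=0xa0
[9] flags=0010 GT?T → r0=0x6e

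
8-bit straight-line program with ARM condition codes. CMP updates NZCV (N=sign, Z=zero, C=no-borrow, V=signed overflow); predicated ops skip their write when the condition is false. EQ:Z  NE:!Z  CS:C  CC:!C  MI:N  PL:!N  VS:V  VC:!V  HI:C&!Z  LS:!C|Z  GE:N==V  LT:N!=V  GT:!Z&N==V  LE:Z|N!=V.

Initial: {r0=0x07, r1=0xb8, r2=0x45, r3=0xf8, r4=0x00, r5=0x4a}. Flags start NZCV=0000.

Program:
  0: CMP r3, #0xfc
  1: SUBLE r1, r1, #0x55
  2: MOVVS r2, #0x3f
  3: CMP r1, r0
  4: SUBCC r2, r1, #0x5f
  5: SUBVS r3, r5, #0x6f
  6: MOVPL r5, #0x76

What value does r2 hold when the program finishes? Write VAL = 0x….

0: ✓ CMP  NZCV=1000
1: ✓ SUBLE  r1←0x63
2: · MOVVS
3: ✓ CMP  NZCV=0010
4: · SUBCC
5: · SUBVS
6: ✓ MOVPL  r5←0x76

VAL = 0x45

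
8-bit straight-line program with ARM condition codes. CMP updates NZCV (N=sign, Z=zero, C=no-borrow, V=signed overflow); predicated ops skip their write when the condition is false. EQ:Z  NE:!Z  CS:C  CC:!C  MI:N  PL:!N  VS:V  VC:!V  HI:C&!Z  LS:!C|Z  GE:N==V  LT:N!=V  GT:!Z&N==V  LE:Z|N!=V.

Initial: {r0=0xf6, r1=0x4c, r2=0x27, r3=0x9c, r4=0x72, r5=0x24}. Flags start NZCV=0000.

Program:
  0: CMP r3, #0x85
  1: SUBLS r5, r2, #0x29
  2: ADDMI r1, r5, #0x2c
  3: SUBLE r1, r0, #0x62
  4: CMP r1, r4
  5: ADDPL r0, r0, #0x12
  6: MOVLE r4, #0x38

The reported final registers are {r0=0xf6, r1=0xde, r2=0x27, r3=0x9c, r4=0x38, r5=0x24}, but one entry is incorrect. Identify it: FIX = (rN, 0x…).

0: ✓ CMP  NZCV=0010
1: · SUBLS
2: · ADDMI
3: · SUBLE
4: ✓ CMP  NZCV=1000
5: · ADDPL
6: ✓ MOVLE  r4←0x38

FIX = (r1, 0x4c)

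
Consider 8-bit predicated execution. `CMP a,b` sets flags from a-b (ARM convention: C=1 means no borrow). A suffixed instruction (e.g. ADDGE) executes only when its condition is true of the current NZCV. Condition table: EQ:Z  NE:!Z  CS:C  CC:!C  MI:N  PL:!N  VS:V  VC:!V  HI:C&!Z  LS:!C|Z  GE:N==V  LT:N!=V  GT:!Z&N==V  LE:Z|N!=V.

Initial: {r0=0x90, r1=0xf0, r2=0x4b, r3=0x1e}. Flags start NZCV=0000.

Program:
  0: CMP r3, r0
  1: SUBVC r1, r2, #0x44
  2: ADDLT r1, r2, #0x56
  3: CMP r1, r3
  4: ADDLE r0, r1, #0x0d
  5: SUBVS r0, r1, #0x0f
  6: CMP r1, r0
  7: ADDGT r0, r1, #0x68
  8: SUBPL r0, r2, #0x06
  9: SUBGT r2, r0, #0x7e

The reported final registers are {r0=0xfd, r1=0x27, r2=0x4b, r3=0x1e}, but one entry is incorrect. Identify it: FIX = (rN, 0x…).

[0] flags=1001 → (cmp)
[1] flags=1001 VC?F → skip
[2] flags=1001 LT?F → skip
[3] flags=1010 → (cmp)
[4] flags=1010 LE?T → r0=0xfd
[5] flags=1010 VS?F → skip
[6] flags=1000 → (cmp)
[7] flags=1000 GT?F → skip
[8] flags=1000 PL?F → skip
[9] flags=1000 GT?F → skip

FIX = (r1, 0xf0)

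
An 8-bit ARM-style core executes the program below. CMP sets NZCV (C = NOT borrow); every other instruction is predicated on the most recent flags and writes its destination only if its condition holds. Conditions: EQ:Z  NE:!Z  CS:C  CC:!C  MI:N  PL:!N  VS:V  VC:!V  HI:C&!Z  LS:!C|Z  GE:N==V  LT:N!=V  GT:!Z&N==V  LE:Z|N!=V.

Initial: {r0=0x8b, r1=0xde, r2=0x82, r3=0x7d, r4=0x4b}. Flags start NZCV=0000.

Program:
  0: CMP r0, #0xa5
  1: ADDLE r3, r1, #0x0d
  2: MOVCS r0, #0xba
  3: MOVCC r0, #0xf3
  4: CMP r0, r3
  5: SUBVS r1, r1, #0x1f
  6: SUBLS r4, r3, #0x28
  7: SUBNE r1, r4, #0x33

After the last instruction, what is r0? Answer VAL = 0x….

VAL = 0xf3

0: ✓ CMP  NZCV=1000
1: ✓ ADDLE  r3←0xeb
2: · MOVCS
3: ✓ MOVCC  r0←0xf3
4: ✓ CMP  NZCV=0010
5: · SUBVS
6: · SUBLS
7: ✓ SUBNE  r1←0x18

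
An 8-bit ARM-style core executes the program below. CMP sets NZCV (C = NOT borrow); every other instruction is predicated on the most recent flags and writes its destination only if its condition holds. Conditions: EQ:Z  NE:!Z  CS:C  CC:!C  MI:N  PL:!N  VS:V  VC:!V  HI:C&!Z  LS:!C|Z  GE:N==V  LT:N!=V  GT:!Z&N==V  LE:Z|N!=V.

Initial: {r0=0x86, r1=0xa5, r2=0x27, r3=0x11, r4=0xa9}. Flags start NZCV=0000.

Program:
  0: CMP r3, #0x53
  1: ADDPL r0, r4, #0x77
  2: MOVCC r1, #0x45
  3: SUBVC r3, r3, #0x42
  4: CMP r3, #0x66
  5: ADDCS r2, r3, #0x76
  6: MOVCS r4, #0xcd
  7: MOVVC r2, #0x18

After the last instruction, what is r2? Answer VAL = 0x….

VAL = 0x45

0: ✓ CMP  NZCV=1000
1: · ADDPL
2: ✓ MOVCC  r1←0x45
3: ✓ SUBVC  r3←0xcf
4: ✓ CMP  NZCV=0011
5: ✓ ADDCS  r2←0x45
6: ✓ MOVCS  r4←0xcd
7: · MOVVC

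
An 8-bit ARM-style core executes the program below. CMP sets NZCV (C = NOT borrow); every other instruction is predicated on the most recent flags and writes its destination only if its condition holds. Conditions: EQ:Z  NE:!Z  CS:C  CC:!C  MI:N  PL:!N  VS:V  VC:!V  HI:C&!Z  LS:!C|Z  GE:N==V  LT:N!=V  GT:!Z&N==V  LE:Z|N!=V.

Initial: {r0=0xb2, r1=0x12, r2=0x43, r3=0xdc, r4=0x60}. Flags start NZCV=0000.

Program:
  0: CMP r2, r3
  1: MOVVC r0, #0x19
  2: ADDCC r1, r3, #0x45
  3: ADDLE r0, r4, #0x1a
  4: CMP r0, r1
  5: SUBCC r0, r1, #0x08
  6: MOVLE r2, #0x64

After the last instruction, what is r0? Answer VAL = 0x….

0: ✓ CMP  NZCV=0000
1: ✓ MOVVC  r0←0x19
2: ✓ ADDCC  r1←0x21
3: · ADDLE
4: ✓ CMP  NZCV=1000
5: ✓ SUBCC  r0←0x19
6: ✓ MOVLE  r2←0x64

VAL = 0x19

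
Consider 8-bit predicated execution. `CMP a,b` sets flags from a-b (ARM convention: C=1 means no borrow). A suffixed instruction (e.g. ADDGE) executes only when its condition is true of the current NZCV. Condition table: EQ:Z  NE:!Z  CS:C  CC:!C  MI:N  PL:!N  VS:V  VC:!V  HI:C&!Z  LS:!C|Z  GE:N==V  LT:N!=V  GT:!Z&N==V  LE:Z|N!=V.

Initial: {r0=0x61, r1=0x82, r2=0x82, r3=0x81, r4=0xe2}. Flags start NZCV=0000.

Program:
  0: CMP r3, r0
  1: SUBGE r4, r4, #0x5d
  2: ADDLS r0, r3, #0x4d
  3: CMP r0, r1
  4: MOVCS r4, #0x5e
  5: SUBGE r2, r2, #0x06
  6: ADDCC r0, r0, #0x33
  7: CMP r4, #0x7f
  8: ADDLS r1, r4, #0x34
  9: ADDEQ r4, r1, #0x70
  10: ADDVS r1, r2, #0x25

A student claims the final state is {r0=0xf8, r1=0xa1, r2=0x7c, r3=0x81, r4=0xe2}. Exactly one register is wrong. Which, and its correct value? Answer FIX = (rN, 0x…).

[0] flags=0011 → (cmp)
[1] flags=0011 GE?F → skip
[2] flags=0011 LS?F → skip
[3] flags=1001 → (cmp)
[4] flags=1001 CS?F → skip
[5] flags=1001 GE?T → r2=0x7c
[6] flags=1001 CC?T → r0=0x94
[7] flags=0011 → (cmp)
[8] flags=0011 LS?F → skip
[9] flags=0011 EQ?F → skip
[10] flags=0011 VS?T → r1=0xa1

FIX = (r0, 0x94)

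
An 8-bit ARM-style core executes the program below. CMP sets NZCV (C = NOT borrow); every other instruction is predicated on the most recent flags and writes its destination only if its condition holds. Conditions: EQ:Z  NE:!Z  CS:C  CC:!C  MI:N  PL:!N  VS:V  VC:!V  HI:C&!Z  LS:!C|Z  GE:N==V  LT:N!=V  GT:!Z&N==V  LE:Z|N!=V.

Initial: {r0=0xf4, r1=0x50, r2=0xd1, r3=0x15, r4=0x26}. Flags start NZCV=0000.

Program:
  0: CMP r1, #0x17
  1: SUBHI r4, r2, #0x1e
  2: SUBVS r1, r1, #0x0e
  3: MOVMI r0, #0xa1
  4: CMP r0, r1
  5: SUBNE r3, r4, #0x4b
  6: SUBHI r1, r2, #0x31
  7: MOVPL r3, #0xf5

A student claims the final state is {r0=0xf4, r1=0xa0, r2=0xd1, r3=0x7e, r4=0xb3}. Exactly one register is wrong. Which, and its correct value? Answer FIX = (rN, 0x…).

FIX = (r3, 0x68)

0: ✓ CMP  NZCV=0010
1: ✓ SUBHI  r4←0xb3
2: · SUBVS
3: · MOVMI
4: ✓ CMP  NZCV=1010
5: ✓ SUBNE  r3←0x68
6: ✓ SUBHI  r1←0xa0
7: · MOVPL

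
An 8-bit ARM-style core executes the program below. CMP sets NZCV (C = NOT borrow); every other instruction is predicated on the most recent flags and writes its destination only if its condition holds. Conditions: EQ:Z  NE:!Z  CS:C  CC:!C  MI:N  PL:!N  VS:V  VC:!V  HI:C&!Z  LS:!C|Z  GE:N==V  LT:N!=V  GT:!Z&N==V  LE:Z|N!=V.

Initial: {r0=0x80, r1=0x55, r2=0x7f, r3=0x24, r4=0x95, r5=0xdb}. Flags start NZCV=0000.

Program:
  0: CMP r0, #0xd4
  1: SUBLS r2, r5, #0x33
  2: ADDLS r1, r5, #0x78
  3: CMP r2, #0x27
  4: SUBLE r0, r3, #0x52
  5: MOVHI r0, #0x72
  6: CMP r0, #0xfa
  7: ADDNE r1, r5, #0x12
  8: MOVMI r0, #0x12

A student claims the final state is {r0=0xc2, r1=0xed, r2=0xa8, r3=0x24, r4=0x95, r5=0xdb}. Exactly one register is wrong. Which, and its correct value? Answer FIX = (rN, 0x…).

[0] flags=1000 → (cmp)
[1] flags=1000 LS?T → r2=0xa8
[2] flags=1000 LS?T → r1=0x53
[3] flags=1010 → (cmp)
[4] flags=1010 LE?T → r0=0xd2
[5] flags=1010 HI?T → r0=0x72
[6] flags=0000 → (cmp)
[7] flags=0000 NE?T → r1=0xed
[8] flags=0000 MI?F → skip

FIX = (r0, 0x72)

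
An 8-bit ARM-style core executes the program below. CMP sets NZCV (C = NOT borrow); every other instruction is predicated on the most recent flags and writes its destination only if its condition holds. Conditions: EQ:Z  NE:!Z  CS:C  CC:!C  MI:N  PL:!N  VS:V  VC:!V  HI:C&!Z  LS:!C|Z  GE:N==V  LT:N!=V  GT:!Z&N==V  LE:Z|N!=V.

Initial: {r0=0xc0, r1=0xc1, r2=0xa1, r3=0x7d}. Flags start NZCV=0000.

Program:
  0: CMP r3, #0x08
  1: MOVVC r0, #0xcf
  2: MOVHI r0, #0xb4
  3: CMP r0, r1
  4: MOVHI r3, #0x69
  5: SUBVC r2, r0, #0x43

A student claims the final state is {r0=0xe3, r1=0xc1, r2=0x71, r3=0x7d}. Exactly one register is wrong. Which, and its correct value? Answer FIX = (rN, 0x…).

0: ✓ CMP  NZCV=0010
1: ✓ MOVVC  r0←0xcf
2: ✓ MOVHI  r0←0xb4
3: ✓ CMP  NZCV=1000
4: · MOVHI
5: ✓ SUBVC  r2←0x71

FIX = (r0, 0xb4)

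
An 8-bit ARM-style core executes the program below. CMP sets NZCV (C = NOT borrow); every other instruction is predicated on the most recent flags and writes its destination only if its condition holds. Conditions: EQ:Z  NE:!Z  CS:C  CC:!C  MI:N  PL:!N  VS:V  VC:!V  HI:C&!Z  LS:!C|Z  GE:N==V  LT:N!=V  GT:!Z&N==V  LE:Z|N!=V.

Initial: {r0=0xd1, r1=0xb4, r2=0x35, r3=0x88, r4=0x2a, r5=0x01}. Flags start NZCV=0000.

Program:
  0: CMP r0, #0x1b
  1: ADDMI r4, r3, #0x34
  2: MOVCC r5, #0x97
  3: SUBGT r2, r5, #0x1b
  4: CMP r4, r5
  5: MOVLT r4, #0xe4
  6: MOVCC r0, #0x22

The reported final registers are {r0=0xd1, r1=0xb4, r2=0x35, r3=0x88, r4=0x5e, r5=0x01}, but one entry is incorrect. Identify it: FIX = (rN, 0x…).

FIX = (r4, 0xe4)

[0] flags=1010 → (cmp)
[1] flags=1010 MI?T → r4=0xbc
[2] flags=1010 CC?F → skip
[3] flags=1010 GT?F → skip
[4] flags=1010 → (cmp)
[5] flags=1010 LT?T → r4=0xe4
[6] flags=1010 CC?F → skip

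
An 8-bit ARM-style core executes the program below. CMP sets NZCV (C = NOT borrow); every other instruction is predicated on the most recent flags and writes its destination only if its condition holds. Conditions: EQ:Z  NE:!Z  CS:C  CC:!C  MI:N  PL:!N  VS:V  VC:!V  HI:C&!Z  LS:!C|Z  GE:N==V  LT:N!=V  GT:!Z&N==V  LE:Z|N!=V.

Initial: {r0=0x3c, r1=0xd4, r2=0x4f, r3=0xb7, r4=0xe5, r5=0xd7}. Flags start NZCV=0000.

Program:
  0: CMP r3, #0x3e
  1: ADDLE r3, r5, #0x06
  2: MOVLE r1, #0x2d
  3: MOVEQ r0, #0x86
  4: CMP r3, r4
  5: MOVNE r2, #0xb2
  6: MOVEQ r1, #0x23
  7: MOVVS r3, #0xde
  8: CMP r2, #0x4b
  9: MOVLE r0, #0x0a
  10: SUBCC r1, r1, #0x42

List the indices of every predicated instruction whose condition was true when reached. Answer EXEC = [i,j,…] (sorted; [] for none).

0: ✓ CMP  NZCV=0011
1: ✓ ADDLE  r3←0xdd
2: ✓ MOVLE  r1←0x2d
3: · MOVEQ
4: ✓ CMP  NZCV=1000
5: ✓ MOVNE  r2←0xb2
6: · MOVEQ
7: · MOVVS
8: ✓ CMP  NZCV=0011
9: ✓ MOVLE  r0←0x0a
10: · SUBCC

EXEC = [1,2,5,9]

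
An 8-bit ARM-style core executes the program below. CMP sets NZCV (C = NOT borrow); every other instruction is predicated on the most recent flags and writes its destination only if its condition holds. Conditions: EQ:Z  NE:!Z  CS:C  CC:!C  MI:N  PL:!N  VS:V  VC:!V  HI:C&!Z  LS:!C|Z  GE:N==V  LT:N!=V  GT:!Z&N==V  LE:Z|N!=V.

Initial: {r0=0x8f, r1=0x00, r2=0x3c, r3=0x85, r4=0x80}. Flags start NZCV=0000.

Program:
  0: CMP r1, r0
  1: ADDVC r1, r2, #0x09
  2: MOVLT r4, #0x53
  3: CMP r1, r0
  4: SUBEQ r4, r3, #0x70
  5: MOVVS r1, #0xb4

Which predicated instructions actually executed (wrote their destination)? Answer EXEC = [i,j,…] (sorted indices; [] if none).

[0] flags=0000 → (cmp)
[1] flags=0000 VC?T → r1=0x45
[2] flags=0000 LT?F → skip
[3] flags=1001 → (cmp)
[4] flags=1001 EQ?F → skip
[5] flags=1001 VS?T → r1=0xb4

EXEC = [1,5]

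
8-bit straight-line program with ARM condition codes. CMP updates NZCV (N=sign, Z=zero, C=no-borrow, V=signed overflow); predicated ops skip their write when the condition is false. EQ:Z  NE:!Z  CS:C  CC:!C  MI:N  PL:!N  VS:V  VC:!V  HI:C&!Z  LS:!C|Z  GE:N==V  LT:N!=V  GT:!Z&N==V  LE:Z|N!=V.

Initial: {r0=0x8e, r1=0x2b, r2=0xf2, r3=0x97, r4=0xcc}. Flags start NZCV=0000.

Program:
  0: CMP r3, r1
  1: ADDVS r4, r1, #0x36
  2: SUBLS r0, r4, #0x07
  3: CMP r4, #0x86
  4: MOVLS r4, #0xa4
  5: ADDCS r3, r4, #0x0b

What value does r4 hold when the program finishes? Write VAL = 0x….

VAL = 0xa4

[0] flags=0011 → (cmp)
[1] flags=0011 VS?T → r4=0x61
[2] flags=0011 LS?F → skip
[3] flags=1001 → (cmp)
[4] flags=1001 LS?T → r4=0xa4
[5] flags=1001 CS?F → skip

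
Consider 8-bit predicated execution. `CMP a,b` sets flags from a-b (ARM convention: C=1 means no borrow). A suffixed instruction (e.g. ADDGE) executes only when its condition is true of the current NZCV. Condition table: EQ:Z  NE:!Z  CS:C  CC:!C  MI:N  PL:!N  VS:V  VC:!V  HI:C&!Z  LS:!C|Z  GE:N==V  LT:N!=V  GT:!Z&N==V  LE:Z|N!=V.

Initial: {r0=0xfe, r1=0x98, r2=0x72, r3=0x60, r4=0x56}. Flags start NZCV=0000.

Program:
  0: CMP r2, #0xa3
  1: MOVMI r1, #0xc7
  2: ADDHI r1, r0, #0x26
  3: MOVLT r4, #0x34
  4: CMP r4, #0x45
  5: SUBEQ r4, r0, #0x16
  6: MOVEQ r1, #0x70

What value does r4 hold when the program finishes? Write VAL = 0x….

0: ✓ CMP  NZCV=1001
1: ✓ MOVMI  r1←0xc7
2: · ADDHI
3: · MOVLT
4: ✓ CMP  NZCV=0010
5: · SUBEQ
6: · MOVEQ

VAL = 0x56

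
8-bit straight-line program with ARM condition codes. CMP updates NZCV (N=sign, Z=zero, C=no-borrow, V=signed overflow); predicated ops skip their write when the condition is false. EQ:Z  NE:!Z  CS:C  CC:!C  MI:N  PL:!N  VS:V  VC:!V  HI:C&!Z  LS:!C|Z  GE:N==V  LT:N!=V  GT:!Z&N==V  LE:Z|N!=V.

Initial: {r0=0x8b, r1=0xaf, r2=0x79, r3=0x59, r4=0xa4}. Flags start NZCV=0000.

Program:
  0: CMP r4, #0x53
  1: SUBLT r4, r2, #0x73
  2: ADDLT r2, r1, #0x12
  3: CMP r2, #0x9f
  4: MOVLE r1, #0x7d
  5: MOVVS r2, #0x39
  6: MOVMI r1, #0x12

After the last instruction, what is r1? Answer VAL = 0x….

VAL = 0xaf

[0] flags=0011 → (cmp)
[1] flags=0011 LT?T → r4=0x06
[2] flags=0011 LT?T → r2=0xc1
[3] flags=0010 → (cmp)
[4] flags=0010 LE?F → skip
[5] flags=0010 VS?F → skip
[6] flags=0010 MI?F → skip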